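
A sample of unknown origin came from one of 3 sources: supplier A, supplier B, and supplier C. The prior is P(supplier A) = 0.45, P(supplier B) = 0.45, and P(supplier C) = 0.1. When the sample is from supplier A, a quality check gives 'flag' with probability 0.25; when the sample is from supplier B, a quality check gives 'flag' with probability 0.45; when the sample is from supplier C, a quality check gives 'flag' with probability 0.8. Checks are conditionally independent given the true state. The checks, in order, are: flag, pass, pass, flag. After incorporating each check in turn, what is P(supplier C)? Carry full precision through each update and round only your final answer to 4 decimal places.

0.0557

Apply Bayes' rule sequentially, carrying P(supplier C) forward.
After 'flag': normaliser = 0.25·0.4500 + 0.45·0.4500 + 0.8·0.1000; P(supplier A) ≈ 0.2848, P(supplier B) ≈ 0.5127, P(supplier C) ≈ 0.2025
After 'pass': normaliser = 0.75·0.2848 + 0.55·0.5127 + 0.2·0.2025; P(supplier A) ≈ 0.3985, P(supplier B) ≈ 0.5260, P(supplier C) ≈ 0.0756
After 'pass': normaliser = 0.75·0.3985 + 0.55·0.5260 + 0.2·0.0756; P(supplier A) ≈ 0.4954, P(supplier B) ≈ 0.4795, P(supplier C) ≈ 0.0251
After 'flag': normaliser = 0.25·0.4954 + 0.45·0.4795 + 0.8·0.0251; P(supplier A) ≈ 0.3443, P(supplier B) ≈ 0.6000, P(supplier C) ≈ 0.0557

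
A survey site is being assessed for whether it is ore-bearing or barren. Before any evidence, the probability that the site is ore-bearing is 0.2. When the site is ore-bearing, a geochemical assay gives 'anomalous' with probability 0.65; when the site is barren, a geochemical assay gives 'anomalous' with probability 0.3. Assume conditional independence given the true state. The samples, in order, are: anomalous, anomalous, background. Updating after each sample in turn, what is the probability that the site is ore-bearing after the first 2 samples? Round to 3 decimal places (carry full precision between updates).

0.540

After 'anomalous': P(ore) = 0.65·0.2000 / (0.65·0.2000 + 0.3·0.8000) ≈ 0.3514
After 'anomalous': P(ore) = 0.65·0.3514 / (0.65·0.3514 + 0.3·0.6486) ≈ 0.5399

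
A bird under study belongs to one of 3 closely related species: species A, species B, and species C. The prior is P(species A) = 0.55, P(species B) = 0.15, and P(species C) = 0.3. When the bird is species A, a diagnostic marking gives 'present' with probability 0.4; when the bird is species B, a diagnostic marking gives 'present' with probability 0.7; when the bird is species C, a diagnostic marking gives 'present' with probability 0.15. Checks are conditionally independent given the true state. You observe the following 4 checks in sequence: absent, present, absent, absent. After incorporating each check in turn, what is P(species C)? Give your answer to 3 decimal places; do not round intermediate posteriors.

After 'absent': normaliser = 0.6·0.5500 + 0.3·0.1500 + 0.85·0.3000; P(species A) ≈ 0.5238, P(species B) ≈ 0.0714, P(species C) ≈ 0.4048
After 'present': normaliser = 0.4·0.5238 + 0.7·0.0714 + 0.15·0.4048; P(species A) ≈ 0.6543, P(species B) ≈ 0.1561, P(species C) ≈ 0.1896
After 'absent': normaliser = 0.6·0.6543 + 0.3·0.1561 + 0.85·0.1896; P(species A) ≈ 0.6537, P(species B) ≈ 0.0780, P(species C) ≈ 0.2683
After 'absent': normaliser = 0.6·0.6537 + 0.3·0.0780 + 0.85·0.2683; P(species A) ≈ 0.6093, P(species B) ≈ 0.0364, P(species C) ≈ 0.3543

0.354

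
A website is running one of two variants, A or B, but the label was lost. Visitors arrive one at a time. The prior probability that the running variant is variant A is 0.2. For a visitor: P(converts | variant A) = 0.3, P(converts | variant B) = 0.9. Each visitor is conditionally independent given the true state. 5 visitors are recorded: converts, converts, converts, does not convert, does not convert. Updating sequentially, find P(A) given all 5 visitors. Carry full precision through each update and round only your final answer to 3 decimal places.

After 'converts': P(A) = 0.3·0.2000 / (0.3·0.2000 + 0.9·0.8000) ≈ 0.0769
After 'converts': P(A) = 0.3·0.0769 / (0.3·0.0769 + 0.9·0.9231) ≈ 0.0270
After 'converts': P(A) = 0.3·0.0270 / (0.3·0.0270 + 0.9·0.9730) ≈ 0.0092
After 'does not convert': P(A) = 0.7·0.0092 / (0.7·0.0092 + 0.1·0.9908) ≈ 0.0609
After 'does not convert': P(A) = 0.7·0.0609 / (0.7·0.0609 + 0.1·0.9391) ≈ 0.3121

0.312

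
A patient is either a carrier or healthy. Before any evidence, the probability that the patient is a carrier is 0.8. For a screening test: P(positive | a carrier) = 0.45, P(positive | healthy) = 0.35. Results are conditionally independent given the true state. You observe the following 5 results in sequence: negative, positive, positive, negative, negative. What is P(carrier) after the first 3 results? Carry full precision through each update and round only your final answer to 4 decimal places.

Apply Bayes' rule sequentially, carrying P(carrier) forward.
After 'negative': P(carrier) = 0.55·0.8000 / (0.55·0.8000 + 0.65·0.2000) ≈ 0.7719
After 'positive': P(carrier) = 0.45·0.7719 / (0.45·0.7719 + 0.35·0.2281) ≈ 0.8131
After 'positive': P(carrier) = 0.45·0.8131 / (0.45·0.8131 + 0.35·0.1869) ≈ 0.8484

0.8484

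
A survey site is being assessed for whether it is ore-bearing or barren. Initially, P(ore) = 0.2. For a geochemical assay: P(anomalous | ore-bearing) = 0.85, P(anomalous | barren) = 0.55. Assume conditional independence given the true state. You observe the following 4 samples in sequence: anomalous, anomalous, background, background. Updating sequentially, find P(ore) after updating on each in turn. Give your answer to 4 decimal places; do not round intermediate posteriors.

After 'anomalous': P(ore) = 0.85·0.2000 / (0.85·0.2000 + 0.55·0.8000) ≈ 0.2787
After 'anomalous': P(ore) = 0.85·0.2787 / (0.85·0.2787 + 0.55·0.7213) ≈ 0.3739
After 'background': P(ore) = 0.15·0.3739 / (0.15·0.3739 + 0.45·0.6261) ≈ 0.1660
After 'background': P(ore) = 0.15·0.1660 / (0.15·0.1660 + 0.45·0.8340) ≈ 0.0622

0.0622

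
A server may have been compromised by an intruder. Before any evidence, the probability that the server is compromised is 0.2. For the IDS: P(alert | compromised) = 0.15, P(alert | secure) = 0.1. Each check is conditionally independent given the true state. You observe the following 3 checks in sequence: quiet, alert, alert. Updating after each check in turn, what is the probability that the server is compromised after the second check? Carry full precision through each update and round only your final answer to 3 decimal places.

After 'quiet': P(compromised) = 0.85·0.2000 / (0.85·0.2000 + 0.9·0.8000) ≈ 0.1910
After 'alert': P(compromised) = 0.15·0.1910 / (0.15·0.1910 + 0.1·0.8090) ≈ 0.2615

0.262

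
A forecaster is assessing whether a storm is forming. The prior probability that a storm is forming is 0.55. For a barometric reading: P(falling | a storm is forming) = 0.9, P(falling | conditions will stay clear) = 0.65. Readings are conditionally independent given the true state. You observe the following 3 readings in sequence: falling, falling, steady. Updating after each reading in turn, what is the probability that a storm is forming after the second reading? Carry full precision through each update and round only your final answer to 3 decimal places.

0.701

Each posterior becomes the prior for the next update.
After 'falling': P(storm) = 0.9·0.5500 / (0.9·0.5500 + 0.65·0.4500) ≈ 0.6286
After 'falling': P(storm) = 0.9·0.6286 / (0.9·0.6286 + 0.65·0.3714) ≈ 0.7009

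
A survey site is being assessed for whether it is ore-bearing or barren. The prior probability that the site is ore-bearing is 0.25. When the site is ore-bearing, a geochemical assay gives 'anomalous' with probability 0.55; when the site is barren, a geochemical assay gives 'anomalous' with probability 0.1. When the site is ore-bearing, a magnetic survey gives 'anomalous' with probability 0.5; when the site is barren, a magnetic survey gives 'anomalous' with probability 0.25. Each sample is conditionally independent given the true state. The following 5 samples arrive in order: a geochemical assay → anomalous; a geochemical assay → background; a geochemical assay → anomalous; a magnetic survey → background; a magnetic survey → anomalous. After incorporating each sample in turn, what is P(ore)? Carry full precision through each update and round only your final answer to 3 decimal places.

0.871

After a geochemical assay='anomalous': P(ore) = 0.55·0.2500 / (0.55·0.2500 + 0.1·0.7500) ≈ 0.6471
After a geochemical assay='background': P(ore) = 0.45·0.6471 / (0.45·0.6471 + 0.9·0.3529) ≈ 0.4783
After a geochemical assay='anomalous': P(ore) = 0.55·0.4783 / (0.55·0.4783 + 0.1·0.5217) ≈ 0.8345
After a magnetic survey='background': P(ore) = 0.5·0.8345 / (0.5·0.8345 + 0.75·0.1655) ≈ 0.7707
After a magnetic survey='anomalous': P(ore) = 0.5·0.7707 / (0.5·0.7707 + 0.25·0.2293) ≈ 0.8705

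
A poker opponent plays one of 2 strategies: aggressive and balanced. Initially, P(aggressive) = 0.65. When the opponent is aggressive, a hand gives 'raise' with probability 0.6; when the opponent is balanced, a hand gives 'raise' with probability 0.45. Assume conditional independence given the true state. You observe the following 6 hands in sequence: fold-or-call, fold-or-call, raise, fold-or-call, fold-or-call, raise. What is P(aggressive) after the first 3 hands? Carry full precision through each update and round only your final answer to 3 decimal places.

After 'fold-or-call': P(aggressive) = 0.4·0.6500 / (0.4·0.6500 + 0.55·0.3500) ≈ 0.5746
After 'fold-or-call': P(aggressive) = 0.4·0.5746 / (0.4·0.5746 + 0.55·0.4254) ≈ 0.4955
After 'raise': P(aggressive) = 0.6·0.4955 / (0.6·0.4955 + 0.45·0.5045) ≈ 0.5670

0.567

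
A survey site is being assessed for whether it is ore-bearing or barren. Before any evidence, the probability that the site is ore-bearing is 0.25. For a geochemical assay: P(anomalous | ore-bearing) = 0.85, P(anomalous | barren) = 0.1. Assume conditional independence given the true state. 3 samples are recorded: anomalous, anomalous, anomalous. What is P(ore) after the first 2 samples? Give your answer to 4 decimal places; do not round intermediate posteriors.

After 'anomalous': P(ore) = 0.85·0.2500 / (0.85·0.2500 + 0.1·0.7500) ≈ 0.7391
After 'anomalous': P(ore) = 0.85·0.7391 / (0.85·0.7391 + 0.1·0.2609) ≈ 0.9601

0.9601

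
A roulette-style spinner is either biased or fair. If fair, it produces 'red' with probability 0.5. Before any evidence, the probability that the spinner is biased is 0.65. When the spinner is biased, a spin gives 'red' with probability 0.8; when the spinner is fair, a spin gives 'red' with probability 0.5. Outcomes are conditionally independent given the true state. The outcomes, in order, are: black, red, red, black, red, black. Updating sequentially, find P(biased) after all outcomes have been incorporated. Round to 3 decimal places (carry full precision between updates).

After 'black': P(biased) = 0.2·0.6500 / (0.2·0.6500 + 0.5·0.3500) ≈ 0.4262
After 'red': P(biased) = 0.8·0.4262 / (0.8·0.4262 + 0.5·0.5738) ≈ 0.5431
After 'red': P(biased) = 0.8·0.5431 / (0.8·0.5431 + 0.5·0.4569) ≈ 0.6554
After 'black': P(biased) = 0.2·0.6554 / (0.2·0.6554 + 0.5·0.3446) ≈ 0.4320
After 'red': P(biased) = 0.8·0.4320 / (0.8·0.4320 + 0.5·0.5680) ≈ 0.5490
After 'black': P(biased) = 0.2·0.5490 / (0.2·0.5490 + 0.5·0.4510) ≈ 0.3274

0.327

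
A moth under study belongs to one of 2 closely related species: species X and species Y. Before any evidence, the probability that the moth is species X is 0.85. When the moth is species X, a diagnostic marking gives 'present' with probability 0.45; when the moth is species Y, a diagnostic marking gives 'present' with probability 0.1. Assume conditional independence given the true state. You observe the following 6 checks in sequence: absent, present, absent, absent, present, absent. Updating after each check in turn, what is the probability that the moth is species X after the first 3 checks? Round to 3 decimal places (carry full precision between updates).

Apply Bayes' rule sequentially, carrying P(species X) forward.
After 'absent': P(species X) = 0.55·0.8500 / (0.55·0.8500 + 0.9·0.1500) ≈ 0.7759
After 'present': P(species X) = 0.45·0.7759 / (0.45·0.7759 + 0.1·0.2241) ≈ 0.9397
After 'absent': P(species X) = 0.55·0.9397 / (0.55·0.9397 + 0.9·0.0603) ≈ 0.9050

0.905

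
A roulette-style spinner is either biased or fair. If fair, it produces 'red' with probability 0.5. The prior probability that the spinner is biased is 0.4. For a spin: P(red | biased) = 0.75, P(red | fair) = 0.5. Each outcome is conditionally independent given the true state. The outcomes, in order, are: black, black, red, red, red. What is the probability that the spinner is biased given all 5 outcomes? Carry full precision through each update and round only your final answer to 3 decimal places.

0.360

After 'black': P(biased) = 0.25·0.4000 / (0.25·0.4000 + 0.5·0.6000) ≈ 0.2500
After 'black': P(biased) = 0.25·0.2500 / (0.25·0.2500 + 0.5·0.7500) ≈ 0.1429
After 'red': P(biased) = 0.75·0.1429 / (0.75·0.1429 + 0.5·0.8571) ≈ 0.2000
After 'red': P(biased) = 0.75·0.2000 / (0.75·0.2000 + 0.5·0.8000) ≈ 0.2727
After 'red': P(biased) = 0.75·0.2727 / (0.75·0.2727 + 0.5·0.7273) ≈ 0.3600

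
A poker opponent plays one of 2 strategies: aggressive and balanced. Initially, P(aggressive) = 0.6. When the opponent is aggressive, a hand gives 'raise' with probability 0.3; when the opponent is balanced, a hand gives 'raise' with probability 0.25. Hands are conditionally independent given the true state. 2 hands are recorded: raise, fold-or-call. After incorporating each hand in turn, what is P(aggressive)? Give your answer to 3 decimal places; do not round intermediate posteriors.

Apply Bayes' rule sequentially, carrying P(aggressive) forward.
After 'raise': P(aggressive) = 0.3·0.6000 / (0.3·0.6000 + 0.25·0.4000) ≈ 0.6429
After 'fold-or-call': P(aggressive) = 0.7·0.6429 / (0.7·0.6429 + 0.75·0.3571) ≈ 0.6269

0.627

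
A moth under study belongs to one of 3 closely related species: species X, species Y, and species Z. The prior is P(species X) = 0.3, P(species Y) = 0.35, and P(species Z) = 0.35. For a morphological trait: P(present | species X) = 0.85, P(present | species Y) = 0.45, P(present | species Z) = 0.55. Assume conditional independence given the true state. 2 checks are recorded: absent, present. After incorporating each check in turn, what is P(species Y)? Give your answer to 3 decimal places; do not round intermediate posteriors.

Apply Bayes' rule sequentially, carrying P(species Y) forward.
After 'absent': normaliser = 0.15·0.3000 + 0.55·0.3500 + 0.45·0.3500; P(species X) ≈ 0.1139, P(species Y) ≈ 0.4873, P(species Z) ≈ 0.3987
After 'present': normaliser = 0.85·0.1139 + 0.45·0.4873 + 0.55·0.3987; P(species X) ≈ 0.1809, P(species Y) ≈ 0.4096, P(species Z) ≈ 0.4096

0.410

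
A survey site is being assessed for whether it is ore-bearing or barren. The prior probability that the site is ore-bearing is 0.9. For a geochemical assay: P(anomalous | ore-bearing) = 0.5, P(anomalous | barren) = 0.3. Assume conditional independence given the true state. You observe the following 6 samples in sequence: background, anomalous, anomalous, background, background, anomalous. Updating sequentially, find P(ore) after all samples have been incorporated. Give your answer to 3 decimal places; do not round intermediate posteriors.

Each posterior becomes the prior for the next update.
After 'background': P(ore) = 0.5·0.9000 / (0.5·0.9000 + 0.7·0.1000) ≈ 0.8654
After 'anomalous': P(ore) = 0.5·0.8654 / (0.5·0.8654 + 0.3·0.1346) ≈ 0.9146
After 'anomalous': P(ore) = 0.5·0.9146 / (0.5·0.9146 + 0.3·0.0854) ≈ 0.9470
After 'background': P(ore) = 0.5·0.9470 / (0.5·0.9470 + 0.7·0.0530) ≈ 0.9273
After 'background': P(ore) = 0.5·0.9273 / (0.5·0.9273 + 0.7·0.0727) ≈ 0.9011
After 'anomalous': P(ore) = 0.5·0.9011 / (0.5·0.9011 + 0.3·0.0989) ≈ 0.9382

0.938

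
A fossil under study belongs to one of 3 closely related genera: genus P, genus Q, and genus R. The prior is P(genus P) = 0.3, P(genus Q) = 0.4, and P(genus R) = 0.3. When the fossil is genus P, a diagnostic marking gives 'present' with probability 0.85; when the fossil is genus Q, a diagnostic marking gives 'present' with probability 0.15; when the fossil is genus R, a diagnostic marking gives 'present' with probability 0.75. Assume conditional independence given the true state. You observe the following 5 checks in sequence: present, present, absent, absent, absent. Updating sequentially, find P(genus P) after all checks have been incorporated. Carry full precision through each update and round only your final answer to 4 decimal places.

0.0822

After 'present': normaliser = 0.85·0.3000 + 0.15·0.4000 + 0.75·0.3000; P(genus P) ≈ 0.4722, P(genus Q) ≈ 0.1111, P(genus R) ≈ 0.4167
After 'present': normaliser = 0.85·0.4722 + 0.15·0.1111 + 0.75·0.4167; P(genus P) ≈ 0.5494, P(genus Q) ≈ 0.0228, P(genus R) ≈ 0.4278
After 'absent': normaliser = 0.15·0.5494 + 0.85·0.0228 + 0.25·0.4278; P(genus P) ≈ 0.3948, P(genus Q) ≈ 0.0929, P(genus R) ≈ 0.5123
After 'absent': normaliser = 0.15·0.3948 + 0.85·0.0929 + 0.25·0.5123; P(genus P) ≈ 0.2224, P(genus Q) ≈ 0.2966, P(genus R) ≈ 0.4810
After 'absent': normaliser = 0.15·0.2224 + 0.85·0.2966 + 0.25·0.4810; P(genus P) ≈ 0.0822, P(genus Q) ≈ 0.6213, P(genus R) ≈ 0.2964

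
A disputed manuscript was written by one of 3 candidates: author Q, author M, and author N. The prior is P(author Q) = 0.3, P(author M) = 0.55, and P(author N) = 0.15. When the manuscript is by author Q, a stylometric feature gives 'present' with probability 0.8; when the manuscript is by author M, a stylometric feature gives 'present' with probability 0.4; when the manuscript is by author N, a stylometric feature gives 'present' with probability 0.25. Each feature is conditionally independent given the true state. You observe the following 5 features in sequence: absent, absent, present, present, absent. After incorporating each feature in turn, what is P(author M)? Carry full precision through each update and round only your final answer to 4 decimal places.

Each posterior becomes the prior for the next update.
After 'absent': normaliser = 0.2·0.3000 + 0.6·0.5500 + 0.75·0.1500; P(author Q) ≈ 0.1194, P(author M) ≈ 0.6567, P(author N) ≈ 0.2239
After 'absent': normaliser = 0.2·0.1194 + 0.6·0.6567 + 0.75·0.2239; P(author Q) ≈ 0.0408, P(author M) ≈ 0.6726, P(author N) ≈ 0.2866
After 'present': normaliser = 0.8·0.0408 + 0.4·0.6726 + 0.25·0.2866; P(author Q) ≈ 0.0874, P(author M) ≈ 0.7207, P(author N) ≈ 0.1919
After 'present': normaliser = 0.8·0.0874 + 0.4·0.7207 + 0.25·0.1919; P(author Q) ≈ 0.1721, P(author M) ≈ 0.7098, P(author N) ≈ 0.1181
After 'absent': normaliser = 0.2·0.1721 + 0.6·0.7098 + 0.75·0.1181; P(author Q) ≈ 0.0627, P(author M) ≈ 0.7759, P(author N) ≈ 0.1614

0.7759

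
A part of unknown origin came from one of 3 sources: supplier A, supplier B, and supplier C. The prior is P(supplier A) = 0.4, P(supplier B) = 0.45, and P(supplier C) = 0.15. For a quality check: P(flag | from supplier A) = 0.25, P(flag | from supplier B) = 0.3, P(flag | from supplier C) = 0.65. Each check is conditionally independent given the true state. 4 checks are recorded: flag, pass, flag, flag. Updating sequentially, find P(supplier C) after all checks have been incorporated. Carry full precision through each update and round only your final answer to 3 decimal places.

After 'flag': normaliser = 0.25·0.4000 + 0.3·0.4500 + 0.65·0.1500; P(supplier A) ≈ 0.3008, P(supplier B) ≈ 0.4060, P(supplier C) ≈ 0.2932
After 'pass': normaliser = 0.75·0.3008 + 0.7·0.4060 + 0.35·0.2932; P(supplier A) ≈ 0.3683, P(supplier B) ≈ 0.4641, P(supplier C) ≈ 0.1676
After 'flag': normaliser = 0.25·0.3683 + 0.3·0.4641 + 0.65·0.1676; P(supplier A) ≈ 0.2706, P(supplier B) ≈ 0.4092, P(supplier C) ≈ 0.3202
After 'flag': normaliser = 0.25·0.2706 + 0.3·0.4092 + 0.65·0.3202; P(supplier A) ≈ 0.1698, P(supplier B) ≈ 0.3080, P(supplier C) ≈ 0.5222

0.522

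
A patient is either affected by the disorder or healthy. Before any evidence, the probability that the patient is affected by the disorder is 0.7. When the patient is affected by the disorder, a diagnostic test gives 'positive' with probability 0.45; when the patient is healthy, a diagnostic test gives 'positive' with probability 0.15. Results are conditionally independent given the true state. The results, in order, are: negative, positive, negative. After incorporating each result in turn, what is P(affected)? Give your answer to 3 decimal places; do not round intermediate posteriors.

After 'negative': P(affected) = 0.55·0.7000 / (0.55·0.7000 + 0.85·0.3000) ≈ 0.6016
After 'positive': P(affected) = 0.45·0.6016 / (0.45·0.6016 + 0.15·0.3984) ≈ 0.8191
After 'negative': P(affected) = 0.55·0.8191 / (0.55·0.8191 + 0.85·0.1809) ≈ 0.7456

0.746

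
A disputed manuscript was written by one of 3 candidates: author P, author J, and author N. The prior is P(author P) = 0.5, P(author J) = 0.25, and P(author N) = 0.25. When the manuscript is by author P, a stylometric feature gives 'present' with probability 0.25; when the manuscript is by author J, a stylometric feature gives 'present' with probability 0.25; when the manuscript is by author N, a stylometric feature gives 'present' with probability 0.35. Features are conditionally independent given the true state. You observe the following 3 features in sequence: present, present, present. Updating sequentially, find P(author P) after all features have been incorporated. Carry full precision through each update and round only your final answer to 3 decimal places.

0.348

After 'present': normaliser = 0.25·0.5000 + 0.25·0.2500 + 0.35·0.2500; P(author P) ≈ 0.4545, P(author J) ≈ 0.2273, P(author N) ≈ 0.3182
After 'present': normaliser = 0.25·0.4545 + 0.25·0.2273 + 0.35·0.3182; P(author P) ≈ 0.4032, P(author J) ≈ 0.2016, P(author N) ≈ 0.3952
After 'present': normaliser = 0.25·0.4032 + 0.25·0.2016 + 0.35·0.3952; P(author P) ≈ 0.3482, P(author J) ≈ 0.1741, P(author N) ≈ 0.4777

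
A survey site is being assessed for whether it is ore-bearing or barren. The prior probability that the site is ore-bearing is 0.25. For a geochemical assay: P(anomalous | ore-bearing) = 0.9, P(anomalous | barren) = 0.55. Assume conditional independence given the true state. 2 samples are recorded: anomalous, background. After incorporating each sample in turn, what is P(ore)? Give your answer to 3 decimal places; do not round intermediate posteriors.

0.108

After 'anomalous': P(ore) = 0.9·0.2500 / (0.9·0.2500 + 0.55·0.7500) ≈ 0.3529
After 'background': P(ore) = 0.1·0.3529 / (0.1·0.3529 + 0.45·0.6471) ≈ 0.1081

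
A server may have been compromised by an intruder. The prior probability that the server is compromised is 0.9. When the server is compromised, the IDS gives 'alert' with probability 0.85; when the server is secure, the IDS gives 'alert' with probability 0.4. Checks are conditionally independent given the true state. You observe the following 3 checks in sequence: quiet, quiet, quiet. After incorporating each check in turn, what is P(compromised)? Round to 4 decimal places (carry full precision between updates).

After 'quiet': P(compromised) = 0.15·0.9000 / (0.15·0.9000 + 0.6·0.1000) ≈ 0.6923
After 'quiet': P(compromised) = 0.15·0.6923 / (0.15·0.6923 + 0.6·0.3077) ≈ 0.3600
After 'quiet': P(compromised) = 0.15·0.3600 / (0.15·0.3600 + 0.6·0.6400) ≈ 0.1233

0.1233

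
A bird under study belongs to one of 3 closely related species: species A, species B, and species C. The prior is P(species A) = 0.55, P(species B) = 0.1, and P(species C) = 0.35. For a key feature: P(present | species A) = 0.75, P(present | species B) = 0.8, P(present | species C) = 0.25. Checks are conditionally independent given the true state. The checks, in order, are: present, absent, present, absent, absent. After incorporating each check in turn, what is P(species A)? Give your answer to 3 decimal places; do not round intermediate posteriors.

0.332

After 'present': normaliser = 0.75·0.5500 + 0.8·0.1000 + 0.25·0.3500; P(species A) ≈ 0.7112, P(species B) ≈ 0.1379, P(species C) ≈ 0.1509
After 'absent': normaliser = 0.25·0.7112 + 0.2·0.1379 + 0.75·0.1509; P(species A) ≈ 0.5582, P(species B) ≈ 0.0866, P(species C) ≈ 0.3552
After 'present': normaliser = 0.75·0.5582 + 0.8·0.0866 + 0.25·0.3552; P(species A) ≈ 0.7259, P(species B) ≈ 0.1201, P(species C) ≈ 0.1540
After 'absent': normaliser = 0.25·0.7259 + 0.2·0.1201 + 0.75·0.1540; P(species A) ≈ 0.5654, P(species B) ≈ 0.0749, P(species C) ≈ 0.3598
After 'absent': normaliser = 0.25·0.5654 + 0.2·0.0749 + 0.75·0.3598; P(species A) ≈ 0.3317, P(species B) ≈ 0.0351, P(species C) ≈ 0.6332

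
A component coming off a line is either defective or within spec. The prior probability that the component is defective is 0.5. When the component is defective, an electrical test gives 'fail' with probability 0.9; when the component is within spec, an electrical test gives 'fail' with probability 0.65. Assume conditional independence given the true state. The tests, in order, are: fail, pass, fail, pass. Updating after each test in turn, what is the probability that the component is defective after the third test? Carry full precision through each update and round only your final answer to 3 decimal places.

0.354

After 'fail': P(defective) = 0.9·0.5000 / (0.9·0.5000 + 0.65·0.5000) ≈ 0.5806
After 'pass': P(defective) = 0.1·0.5806 / (0.1·0.5806 + 0.35·0.4194) ≈ 0.2835
After 'fail': P(defective) = 0.9·0.2835 / (0.9·0.2835 + 0.65·0.7165) ≈ 0.3539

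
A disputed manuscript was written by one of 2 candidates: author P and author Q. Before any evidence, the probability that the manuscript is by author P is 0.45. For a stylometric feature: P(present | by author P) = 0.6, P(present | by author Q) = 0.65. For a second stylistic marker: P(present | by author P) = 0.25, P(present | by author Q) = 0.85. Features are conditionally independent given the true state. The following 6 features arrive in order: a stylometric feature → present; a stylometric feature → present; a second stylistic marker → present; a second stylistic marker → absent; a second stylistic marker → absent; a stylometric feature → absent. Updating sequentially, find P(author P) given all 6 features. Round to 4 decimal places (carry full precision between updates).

After a stylometric feature='present': P(author P) = 0.6·0.4500 / (0.6·0.4500 + 0.65·0.5500) ≈ 0.4303
After a stylometric feature='present': P(author P) = 0.6·0.4303 / (0.6·0.4303 + 0.65·0.5697) ≈ 0.4108
After a second stylistic marker='present': P(author P) = 0.25·0.4108 / (0.25·0.4108 + 0.85·0.5892) ≈ 0.1702
After a second stylistic marker='absent': P(author P) = 0.75·0.1702 / (0.75·0.1702 + 0.15·0.8298) ≈ 0.5062
After a second stylistic marker='absent': P(author P) = 0.75·0.5062 / (0.75·0.5062 + 0.15·0.4938) ≈ 0.8368
After a stylometric feature='absent': P(author P) = 0.4·0.8368 / (0.4·0.8368 + 0.35·0.1632) ≈ 0.8542

0.8542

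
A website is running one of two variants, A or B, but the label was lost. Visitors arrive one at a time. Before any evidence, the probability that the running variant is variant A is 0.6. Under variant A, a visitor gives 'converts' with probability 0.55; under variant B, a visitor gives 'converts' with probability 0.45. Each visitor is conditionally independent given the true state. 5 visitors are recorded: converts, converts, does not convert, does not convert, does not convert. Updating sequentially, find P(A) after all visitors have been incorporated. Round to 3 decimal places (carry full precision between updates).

0.551

After 'converts': P(A) = 0.55·0.6000 / (0.55·0.6000 + 0.45·0.4000) ≈ 0.6471
After 'converts': P(A) = 0.55·0.6471 / (0.55·0.6471 + 0.45·0.3529) ≈ 0.6914
After 'does not convert': P(A) = 0.45·0.6914 / (0.45·0.6914 + 0.55·0.3086) ≈ 0.6471
After 'does not convert': P(A) = 0.45·0.6471 / (0.45·0.6471 + 0.55·0.3529) ≈ 0.6000
After 'does not convert': P(A) = 0.45·0.6000 / (0.45·0.6000 + 0.55·0.4000) ≈ 0.5510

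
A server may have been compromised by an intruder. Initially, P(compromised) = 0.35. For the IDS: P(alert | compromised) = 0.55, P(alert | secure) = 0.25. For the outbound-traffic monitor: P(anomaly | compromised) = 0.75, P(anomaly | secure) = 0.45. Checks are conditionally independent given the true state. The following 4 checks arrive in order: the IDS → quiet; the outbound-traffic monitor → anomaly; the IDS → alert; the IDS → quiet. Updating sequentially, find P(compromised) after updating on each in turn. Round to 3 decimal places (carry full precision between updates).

Each posterior becomes the prior for the next update.
After the IDS='quiet': P(compromised) = 0.45·0.3500 / (0.45·0.3500 + 0.75·0.6500) ≈ 0.2442
After the outbound-traffic monitor='anomaly': P(compromised) = 0.75·0.2442 / (0.75·0.2442 + 0.45·0.7558) ≈ 0.3500
After the IDS='alert': P(compromised) = 0.55·0.3500 / (0.55·0.3500 + 0.25·0.6500) ≈ 0.5423
After the IDS='quiet': P(compromised) = 0.45·0.5423 / (0.45·0.5423 + 0.75·0.4577) ≈ 0.4155

0.415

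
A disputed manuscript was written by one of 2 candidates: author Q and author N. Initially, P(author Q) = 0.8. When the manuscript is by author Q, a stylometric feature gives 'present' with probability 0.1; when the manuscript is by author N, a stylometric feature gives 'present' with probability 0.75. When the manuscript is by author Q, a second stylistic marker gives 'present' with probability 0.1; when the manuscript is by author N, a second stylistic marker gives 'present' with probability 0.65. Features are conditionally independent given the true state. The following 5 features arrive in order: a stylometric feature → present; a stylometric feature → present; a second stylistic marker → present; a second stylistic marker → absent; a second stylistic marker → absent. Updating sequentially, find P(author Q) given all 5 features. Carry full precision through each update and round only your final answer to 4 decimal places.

After a stylometric feature='present': P(author Q) = 0.1·0.8000 / (0.1·0.8000 + 0.75·0.2000) ≈ 0.3478
After a stylometric feature='present': P(author Q) = 0.1·0.3478 / (0.1·0.3478 + 0.75·0.6522) ≈ 0.0664
After a second stylistic marker='present': P(author Q) = 0.1·0.0664 / (0.1·0.0664 + 0.65·0.9336) ≈ 0.0108
After a second stylistic marker='absent': P(author Q) = 0.9·0.0108 / (0.9·0.0108 + 0.35·0.9892) ≈ 0.0274
After a second stylistic marker='absent': P(author Q) = 0.9·0.0274 / (0.9·0.0274 + 0.35·0.9726) ≈ 0.0675

0.0675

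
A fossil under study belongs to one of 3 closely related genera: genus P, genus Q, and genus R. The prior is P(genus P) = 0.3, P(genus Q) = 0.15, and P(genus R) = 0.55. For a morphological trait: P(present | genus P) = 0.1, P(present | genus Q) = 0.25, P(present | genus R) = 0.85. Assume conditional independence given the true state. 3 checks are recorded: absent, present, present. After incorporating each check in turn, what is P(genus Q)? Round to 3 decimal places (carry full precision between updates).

After 'absent': normaliser = 0.9·0.3000 + 0.75·0.1500 + 0.15·0.5500; P(genus P) ≈ 0.5806, P(genus Q) ≈ 0.2419, P(genus R) ≈ 0.1774
After 'present': normaliser = 0.1·0.5806 + 0.25·0.2419 + 0.85·0.1774; P(genus P) ≈ 0.2156, P(genus Q) ≈ 0.2246, P(genus R) ≈ 0.5599
After 'present': normaliser = 0.1·0.2156 + 0.25·0.2246 + 0.85·0.5599; P(genus P) ≈ 0.0389, P(genus Q) ≈ 0.1014, P(genus R) ≈ 0.8597

0.101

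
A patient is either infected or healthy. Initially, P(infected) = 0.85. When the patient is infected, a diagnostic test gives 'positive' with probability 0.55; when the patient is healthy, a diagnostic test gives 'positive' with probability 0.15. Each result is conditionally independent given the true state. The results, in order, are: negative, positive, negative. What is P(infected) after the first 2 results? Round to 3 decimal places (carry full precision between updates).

0.917

After 'negative': P(infected) = 0.45·0.8500 / (0.45·0.8500 + 0.85·0.1500) ≈ 0.7500
After 'positive': P(infected) = 0.55·0.7500 / (0.55·0.7500 + 0.15·0.2500) ≈ 0.9167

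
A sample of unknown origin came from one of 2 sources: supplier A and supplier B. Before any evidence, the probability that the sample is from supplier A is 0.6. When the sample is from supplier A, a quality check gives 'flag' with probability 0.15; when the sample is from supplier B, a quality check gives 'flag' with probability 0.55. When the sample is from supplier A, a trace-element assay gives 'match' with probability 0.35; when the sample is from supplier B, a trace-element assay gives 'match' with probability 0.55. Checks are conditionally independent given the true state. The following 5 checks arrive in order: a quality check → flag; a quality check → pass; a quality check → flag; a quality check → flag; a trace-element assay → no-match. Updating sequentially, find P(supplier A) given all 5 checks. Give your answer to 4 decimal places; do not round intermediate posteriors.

0.0767

Each posterior becomes the prior for the next update.
After a quality check='flag': P(supplier A) = 0.15·0.6000 / (0.15·0.6000 + 0.55·0.4000) ≈ 0.2903
After a quality check='pass': P(supplier A) = 0.85·0.2903 / (0.85·0.2903 + 0.45·0.7097) ≈ 0.4359
After a quality check='flag': P(supplier A) = 0.15·0.4359 / (0.15·0.4359 + 0.55·0.5641) ≈ 0.1741
After a quality check='flag': P(supplier A) = 0.15·0.1741 / (0.15·0.1741 + 0.55·0.8259) ≈ 0.0544
After a trace-element assay='no-match': P(supplier A) = 0.65·0.0544 / (0.65·0.0544 + 0.45·0.9456) ≈ 0.0767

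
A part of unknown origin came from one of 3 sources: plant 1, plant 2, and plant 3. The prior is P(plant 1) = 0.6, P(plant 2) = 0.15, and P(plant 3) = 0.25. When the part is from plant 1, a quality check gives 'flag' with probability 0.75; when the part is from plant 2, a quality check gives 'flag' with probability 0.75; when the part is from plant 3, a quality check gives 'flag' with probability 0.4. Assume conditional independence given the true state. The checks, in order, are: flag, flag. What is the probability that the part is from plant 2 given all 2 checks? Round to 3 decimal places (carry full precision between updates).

After 'flag': normaliser = 0.75·0.6000 + 0.75·0.1500 + 0.4·0.2500; P(plant 1) ≈ 0.6792, P(plant 2) ≈ 0.1698, P(plant 3) ≈ 0.1509
After 'flag': normaliser = 0.75·0.6792 + 0.75·0.1698 + 0.4·0.1509; P(plant 1) ≈ 0.7307, P(plant 2) ≈ 0.1827, P(plant 3) ≈ 0.0866

0.183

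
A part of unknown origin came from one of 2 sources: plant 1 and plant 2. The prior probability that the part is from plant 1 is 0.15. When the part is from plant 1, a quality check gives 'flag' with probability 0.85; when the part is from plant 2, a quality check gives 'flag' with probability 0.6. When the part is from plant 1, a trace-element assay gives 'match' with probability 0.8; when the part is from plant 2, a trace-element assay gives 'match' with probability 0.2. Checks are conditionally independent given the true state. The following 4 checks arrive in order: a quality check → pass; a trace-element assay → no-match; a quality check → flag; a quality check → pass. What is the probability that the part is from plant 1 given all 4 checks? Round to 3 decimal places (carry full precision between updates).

0.009

After a quality check='pass': P(plant 1) = 0.15·0.1500 / (0.15·0.1500 + 0.4·0.8500) ≈ 0.0621
After a trace-element assay='no-match': P(plant 1) = 0.2·0.0621 / (0.2·0.0621 + 0.8·0.9379) ≈ 0.0163
After a quality check='flag': P(plant 1) = 0.85·0.0163 / (0.85·0.0163 + 0.6·0.9837) ≈ 0.0229
After a quality check='pass': P(plant 1) = 0.15·0.0229 / (0.15·0.0229 + 0.4·0.9771) ≈ 0.0087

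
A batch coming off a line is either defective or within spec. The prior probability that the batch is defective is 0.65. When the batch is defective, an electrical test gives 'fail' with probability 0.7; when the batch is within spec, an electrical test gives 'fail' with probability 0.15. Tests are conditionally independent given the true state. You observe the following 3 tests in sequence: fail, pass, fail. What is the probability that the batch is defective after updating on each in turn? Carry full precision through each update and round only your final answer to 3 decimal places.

After 'fail': P(defective) = 0.7·0.6500 / (0.7·0.6500 + 0.15·0.3500) ≈ 0.8966
After 'pass': P(defective) = 0.3·0.8966 / (0.3·0.8966 + 0.85·0.1034) ≈ 0.7536
After 'fail': P(defective) = 0.7·0.7536 / (0.7·0.7536 + 0.15·0.2464) ≈ 0.9345

0.935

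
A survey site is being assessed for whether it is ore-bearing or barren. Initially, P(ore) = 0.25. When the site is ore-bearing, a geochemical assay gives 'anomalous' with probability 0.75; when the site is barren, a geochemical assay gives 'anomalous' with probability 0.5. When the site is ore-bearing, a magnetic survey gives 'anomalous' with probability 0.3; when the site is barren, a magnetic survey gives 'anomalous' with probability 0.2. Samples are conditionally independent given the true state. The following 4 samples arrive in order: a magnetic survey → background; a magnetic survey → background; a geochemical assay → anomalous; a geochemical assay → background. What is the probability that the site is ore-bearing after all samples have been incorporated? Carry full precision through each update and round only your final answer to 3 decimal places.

0.161

Apply Bayes' rule sequentially, carrying P(ore) forward.
After a magnetic survey='background': P(ore) = 0.7·0.2500 / (0.7·0.2500 + 0.8·0.7500) ≈ 0.2258
After a magnetic survey='background': P(ore) = 0.7·0.2258 / (0.7·0.2258 + 0.8·0.7742) ≈ 0.2033
After a geochemical assay='anomalous': P(ore) = 0.75·0.2033 / (0.75·0.2033 + 0.5·0.7967) ≈ 0.2768
After a geochemical assay='background': P(ore) = 0.25·0.2768 / (0.25·0.2768 + 0.5·0.7232) ≈ 0.1607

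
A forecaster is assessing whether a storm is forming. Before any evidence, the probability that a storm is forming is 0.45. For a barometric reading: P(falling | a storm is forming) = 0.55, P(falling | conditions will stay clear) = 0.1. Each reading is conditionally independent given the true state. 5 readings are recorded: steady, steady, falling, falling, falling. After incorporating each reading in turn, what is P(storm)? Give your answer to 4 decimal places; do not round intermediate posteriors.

After 'steady': P(storm) = 0.45·0.4500 / (0.45·0.4500 + 0.9·0.5500) ≈ 0.2903
After 'steady': P(storm) = 0.45·0.2903 / (0.45·0.2903 + 0.9·0.7097) ≈ 0.1698
After 'falling': P(storm) = 0.55·0.1698 / (0.55·0.1698 + 0.1·0.8302) ≈ 0.5294
After 'falling': P(storm) = 0.55·0.5294 / (0.55·0.5294 + 0.1·0.4706) ≈ 0.8609
After 'falling': P(storm) = 0.55·0.8609 / (0.55·0.8609 + 0.1·0.1391) ≈ 0.9715

0.9715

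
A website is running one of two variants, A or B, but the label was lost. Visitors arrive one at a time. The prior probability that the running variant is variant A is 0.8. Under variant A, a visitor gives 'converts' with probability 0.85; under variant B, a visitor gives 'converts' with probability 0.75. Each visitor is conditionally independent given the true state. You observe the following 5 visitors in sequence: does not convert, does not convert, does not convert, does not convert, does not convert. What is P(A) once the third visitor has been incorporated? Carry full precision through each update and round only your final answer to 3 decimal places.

After 'does not convert': P(A) = 0.15·0.8000 / (0.15·0.8000 + 0.25·0.2000) ≈ 0.7059
After 'does not convert': P(A) = 0.15·0.7059 / (0.15·0.7059 + 0.25·0.2941) ≈ 0.5902
After 'does not convert': P(A) = 0.15·0.5902 / (0.15·0.5902 + 0.25·0.4098) ≈ 0.4635

0.464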